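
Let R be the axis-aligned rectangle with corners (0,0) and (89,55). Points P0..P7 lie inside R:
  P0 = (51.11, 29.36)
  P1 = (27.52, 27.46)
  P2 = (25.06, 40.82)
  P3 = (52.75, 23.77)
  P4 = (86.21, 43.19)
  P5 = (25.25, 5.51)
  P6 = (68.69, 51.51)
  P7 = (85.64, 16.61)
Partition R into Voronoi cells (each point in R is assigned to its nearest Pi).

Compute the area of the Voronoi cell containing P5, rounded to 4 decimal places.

1. box [0,89]×[0,55]: [(0, 0) (89, 0) (89, 55) (0, 55)]
2. ⊥bis P5·P0 via (38.18,17.435): [(0, 0) (54.2598, 0) (3.5348, 55) (0, 55)]  |A|=1589.3523
3. ⊥bis P5·P1 via (26.385,16.485): [(0, 19.2137) (0, 0) (54.2598, 0) (40.3921, 15.0364)]  |A|=795.9774
4. ⊥bis P5·P2 via (25.155,23.165): [(0, 19.2137) (0, 0) (54.2598, 0) (40.3921, 15.0364)]  |A|=795.9774
5. ⊥bis P5·P3 via (39,14.64): [(38.6147, 15.2202) (0, 19.2137) (0, 0) (48.721, 0)]  |A|=741.7373
6. ⊥bis P5·P4 via (55.73,24.35): [(38.6147, 15.2202) (0, 19.2137) (0, 0) (48.721, 0)]  |A|=741.7373
7. ⊥bis P5·P6 via (46.97,28.51): [(38.6147, 15.2202) (0, 19.2137) (0, 0) (48.721, 0)]  |A|=741.7373
8. ⊥bis P5·P7 via (55.445,11.06): [(38.6147, 15.2202) (0, 19.2137) (0, 0) (48.721, 0)]  |A|=741.7373
9. canonical 4-gon: [(38.6147, 15.2202) (0, 19.2137) (0, 0) (48.721, 0)]
10. shoelace: 741.7373

Area of P5's cell: 741.7373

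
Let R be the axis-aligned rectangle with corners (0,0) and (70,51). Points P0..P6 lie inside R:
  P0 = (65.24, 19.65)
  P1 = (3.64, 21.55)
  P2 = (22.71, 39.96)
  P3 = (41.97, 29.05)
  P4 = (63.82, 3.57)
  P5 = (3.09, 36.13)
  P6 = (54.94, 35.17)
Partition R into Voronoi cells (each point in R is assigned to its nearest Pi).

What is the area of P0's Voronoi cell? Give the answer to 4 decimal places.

1. box [0,70]×[0,51]: [(0, 0) (70, 0) (70, 51) (0, 51)]
2. ⊥bis P0·P1 via (34.44,20.6): [(33.8046, 0) (70, 0) (70, 51) (35.3777, 51)]  |A|=1805.852
3. ⊥bis P0·P2 via (43.975,29.805): [(34.0851, 9.0952) (33.8046, 0) (70, 0) (70, 51) (54.0966, 51)]  |A|=1413.6462
4. ⊥bis P0·P3 via (53.605,24.35): [(43.7687, 0) (70, 0) (70, 51) (64.3704, 51)]  |A|=812.4531
5. ⊥bis P0·P4 via (64.53,11.61): [(49.0122, 12.9804) (70, 11.127) (70, 51) (64.3704, 51)]  |A|=525.4424
6. ⊥bis P0·P5 via (34.165,27.89): [(49.0122, 12.9804) (70, 11.127) (70, 51) (64.3704, 51)]  |A|=525.4424
7. ⊥bis P0·P6 via (60.09,27.41): [(52.9185, 22.6506) (49.0122, 12.9804) (70, 11.127) (70, 33.9869)]  |A|=300.339
8. canonical 4-gon: [(52.9185, 22.6506) (49.0122, 12.9804) (70, 11.127) (70, 33.9869)]
9. shoelace: 300.339

Area of P0's cell: 300.3390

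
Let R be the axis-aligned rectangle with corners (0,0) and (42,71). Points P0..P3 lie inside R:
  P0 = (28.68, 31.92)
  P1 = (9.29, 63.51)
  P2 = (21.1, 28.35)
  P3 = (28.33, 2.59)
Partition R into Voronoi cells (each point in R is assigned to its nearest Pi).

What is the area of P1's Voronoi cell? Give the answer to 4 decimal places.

Area of P1's cell: 885.1887

1. box [0,42]×[0,71]: [(0, 0) (42, 0) (42, 71) (0, 71)]
2. ⊥bis P1·P0 via (18.985,47.715): [(0, 36.062) (42, 61.8416) (42, 71) (0, 71)]  |A|=926.024
3. ⊥bis P1·P2 via (15.195,45.93): [(0, 40.8261) (17.1428, 46.5843) (42, 61.8416) (42, 71) (0, 71)]  |A|=885.1887
4. ⊥bis P1·P3 via (18.81,33.05): [(0, 40.8261) (17.1428, 46.5843) (42, 61.8416) (42, 71) (0, 71)]  |A|=885.1887
5. canonical 5-gon: [(0, 40.8261) (17.1428, 46.5843) (42, 61.8416) (42, 71) (0, 71)]
6. shoelace: 885.1887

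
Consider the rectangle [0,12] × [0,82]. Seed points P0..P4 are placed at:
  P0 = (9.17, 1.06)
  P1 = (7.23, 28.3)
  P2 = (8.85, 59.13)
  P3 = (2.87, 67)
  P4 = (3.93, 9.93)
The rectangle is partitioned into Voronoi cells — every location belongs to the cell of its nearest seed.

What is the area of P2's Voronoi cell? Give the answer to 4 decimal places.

Area of P2's cell: 232.1902

1. box [0,12]×[0,82]: [(0, 0) (12, 0) (12, 82) (0, 82)]
2. ⊥bis P2·P0 via (9.01,30.095): [(0, 30.0453) (12, 30.1115) (12, 82) (0, 82)]  |A|=623.059
3. ⊥bis P2·P1 via (8.04,43.715): [(0, 44.1375) (12, 43.5069) (12, 82) (0, 82)]  |A|=458.1337
4. ⊥bis P2·P3 via (5.86,63.065): [(0, 58.6123) (0, 44.1375) (12, 43.5069) (12, 67.7305)]  |A|=232.1902
5. ⊥bis P2·P4 via (6.39,34.53): [(0, 58.6123) (0, 44.1375) (12, 43.5069) (12, 67.7305)]  |A|=232.1902
6. canonical 4-gon: [(0, 58.6123) (0, 44.1375) (12, 43.5069) (12, 67.7305)]
7. shoelace: 232.1902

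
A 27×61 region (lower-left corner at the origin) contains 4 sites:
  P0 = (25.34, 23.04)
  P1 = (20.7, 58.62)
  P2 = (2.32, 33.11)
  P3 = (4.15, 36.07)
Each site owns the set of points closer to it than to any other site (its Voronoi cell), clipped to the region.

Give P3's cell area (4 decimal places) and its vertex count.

1. box [0,27]×[0,61]: [(0, 0) (27, 0) (27, 61) (0, 61)]
2. ⊥bis P3·P0 via (14.745,29.555): [(0, 5.576) (27, 49.4847) (27, 61) (0, 61)]  |A|=903.6813
3. ⊥bis P3·P1 via (12.425,47.345): [(0, 56.464) (0, 5.576) (21.5612, 40.6398)]  |A|=548.6023
4. ⊥bis P3·P2 via (3.235,34.59): [(0, 56.464) (0, 36.59) (13.8178, 28.0472) (21.5612, 40.6398)]  |A|=334.3287
5. canonical 4-gon: [(0, 56.464) (0, 36.59) (13.8178, 28.0472) (21.5612, 40.6398)]
6. shoelace: 334.3287

Area of P3's cell: 334.3287 (4 vertices)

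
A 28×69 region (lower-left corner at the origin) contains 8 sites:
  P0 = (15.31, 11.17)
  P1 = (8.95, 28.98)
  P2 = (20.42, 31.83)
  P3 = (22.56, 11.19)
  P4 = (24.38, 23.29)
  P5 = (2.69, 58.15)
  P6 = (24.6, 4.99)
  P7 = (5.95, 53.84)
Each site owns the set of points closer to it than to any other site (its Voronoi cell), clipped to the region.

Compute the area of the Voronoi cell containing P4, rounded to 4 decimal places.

Area of P4's cell: 118.9816

1. box [0,28]×[0,69]: [(0, 0) (28, 0) (28, 69) (0, 69)]
2. ⊥bis P4·P0 via (19.845,17.23): [(0, 32.081) (28, 11.1272) (28, 69) (0, 69)]  |A|=1327.0851
3. ⊥bis P4·P1 via (16.665,26.135): [(14.7792, 21.021) (28, 11.1272) (28, 56.873)]  |A|=302.3987
4. ⊥bis P4·P2 via (22.4,27.56): [(16.1159, 24.6461) (14.7792, 21.021) (28, 11.1272) (28, 30.1567)]  |A|=143.65
5. ⊥bis P4·P3 via (23.47,17.24): [(16.1159, 24.6461) (14.7792, 21.021) (18.9164, 17.9249) (28, 16.5586) (28, 30.1567)]  |A|=118.9816
6. ⊥bis P4·P5 via (13.535,40.72): [(16.1159, 24.6461) (14.7792, 21.021) (18.9164, 17.9249) (28, 16.5586) (28, 30.1567)]  |A|=118.9816
7. ⊥bis P4·P6 via (24.49,14.14): [(16.1159, 24.6461) (14.7792, 21.021) (18.9164, 17.9249) (28, 16.5586) (28, 30.1567)]  |A|=118.9816
8. ⊥bis P4·P7 via (15.165,38.565): [(16.1159, 24.6461) (14.7792, 21.021) (18.9164, 17.9249) (28, 16.5586) (28, 30.1567)]  |A|=118.9816
9. canonical 5-gon: [(16.1159, 24.6461) (14.7792, 21.021) (18.9164, 17.9249) (28, 16.5586) (28, 30.1567)]
10. shoelace: 118.9816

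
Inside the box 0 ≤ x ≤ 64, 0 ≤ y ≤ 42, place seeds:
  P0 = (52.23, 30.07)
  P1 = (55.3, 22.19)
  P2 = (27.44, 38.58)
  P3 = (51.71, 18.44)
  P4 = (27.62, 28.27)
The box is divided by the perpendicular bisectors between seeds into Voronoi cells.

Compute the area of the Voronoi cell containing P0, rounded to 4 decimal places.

Area of P0's cell: 370.7918

1. box [0,64]×[0,42]: [(0, 0) (64, 0) (64, 42) (0, 42)]
2. ⊥bis P0·P1 via (53.765,26.13): [(0, 5.1835) (64, 30.1175) (64, 42) (0, 42)]  |A|=1558.3687
3. ⊥bis P0·P2 via (39.835,34.325): [(34.4368, 18.5999) (64, 30.1175) (64, 42) (42.4697, 42)]  |A|=427.5484
4. ⊥bis P0·P3 via (51.97,24.255): [(36.6138, 24.9416) (49.263, 24.376) (64, 30.1175) (64, 42) (42.4697, 42)]  |A|=386.8239
5. ⊥bis P0·P4 via (39.925,29.17): [(39.5984, 33.6357) (40.2461, 24.7792) (49.263, 24.376) (64, 30.1175) (64, 42) (42.4697, 42)]  |A|=370.7918
6. canonical 6-gon: [(39.5984, 33.6357) (40.2461, 24.7792) (49.263, 24.376) (64, 30.1175) (64, 42) (42.4697, 42)]
7. shoelace: 370.7918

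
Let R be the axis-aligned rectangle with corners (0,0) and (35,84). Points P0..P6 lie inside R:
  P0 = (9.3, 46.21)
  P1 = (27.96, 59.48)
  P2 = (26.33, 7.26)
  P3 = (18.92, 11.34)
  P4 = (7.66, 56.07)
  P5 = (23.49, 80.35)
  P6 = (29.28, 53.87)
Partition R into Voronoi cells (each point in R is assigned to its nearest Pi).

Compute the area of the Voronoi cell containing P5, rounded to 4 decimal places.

Area of P5's cell: 442.1452

1. box [0,35]×[0,84]: [(0, 0) (35, 0) (35, 84) (0, 84)]
2. ⊥bis P5·P0 via (16.395,63.28): [(0, 70.0944) (35, 55.547) (35, 84) (0, 84)]  |A|=741.2749
3. ⊥bis P5·P1 via (25.725,69.915): [(0, 70.0944) (9.0332, 66.3399) (35, 71.9015) (35, 84) (0, 84)]  |A|=528.9368
4. ⊥bis P5·P2 via (24.91,43.805): [(0, 70.0944) (9.0332, 66.3399) (35, 71.9015) (35, 84) (0, 84)]  |A|=528.9368
5. ⊥bis P5·P3 via (21.205,45.845): [(0, 70.0944) (9.0332, 66.3399) (35, 71.9015) (35, 84) (0, 84)]  |A|=528.9368
6. ⊥bis P5·P4 via (15.575,68.21): [(0, 78.3645) (16.1164, 67.857) (35, 71.9015) (35, 84) (0, 84)]  |A|=442.1452
7. ⊥bis P5·P6 via (26.385,67.11): [(0, 78.3645) (16.1164, 67.857) (35, 71.9015) (35, 84) (0, 84)]  |A|=442.1452
8. canonical 5-gon: [(0, 78.3645) (16.1164, 67.857) (35, 71.9015) (35, 84) (0, 84)]
9. shoelace: 442.1452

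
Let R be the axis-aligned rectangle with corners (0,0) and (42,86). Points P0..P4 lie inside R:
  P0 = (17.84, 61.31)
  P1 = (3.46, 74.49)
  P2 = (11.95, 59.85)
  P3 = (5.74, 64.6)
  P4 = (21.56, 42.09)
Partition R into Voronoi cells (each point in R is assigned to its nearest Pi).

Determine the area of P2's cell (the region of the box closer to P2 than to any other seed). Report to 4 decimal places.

Area of P2's cell: 219.2172

1. box [0,42]×[0,86]: [(0, 0) (42, 0) (42, 86) (0, 86)]
2. ⊥bis P2·P0 via (14.895,60.58): [(0, 0) (29.9114, 0) (8.5939, 86) (0, 86)]  |A|=1655.7314
3. ⊥bis P2·P1 via (7.705,67.17): [(0, 62.7017) (0, 0) (29.9114, 0) (12.5631, 69.9873)]  |A|=1440.5757
4. ⊥bis P2·P3 via (8.845,62.225): [(0, 50.6613) (0, 0) (29.9114, 0) (13.1063, 67.7961)]  |A|=1345.9301
5. ⊥bis P2·P4 via (16.755,50.97): [(0, 50.6613) (0, 41.9038) (17.2154, 51.2191) (13.1063, 67.7961)]  |A|=219.2172
6. canonical 4-gon: [(0, 50.6613) (0, 41.9038) (17.2154, 51.2191) (13.1063, 67.7961)]
7. shoelace: 219.2172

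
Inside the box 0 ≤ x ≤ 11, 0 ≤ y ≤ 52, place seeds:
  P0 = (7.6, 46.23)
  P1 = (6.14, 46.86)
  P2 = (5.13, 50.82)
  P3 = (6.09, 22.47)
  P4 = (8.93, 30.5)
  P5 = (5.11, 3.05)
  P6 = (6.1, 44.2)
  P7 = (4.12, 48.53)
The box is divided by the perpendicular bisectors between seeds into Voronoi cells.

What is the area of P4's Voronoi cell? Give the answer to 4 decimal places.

Area of P4's cell: 107.1167

1. box [0,11]×[0,52]: [(0, 0) (11, 0) (11, 52) (0, 52)]
2. ⊥bis P4·P0 via (8.265,38.365): [(0, 37.6662) (0, 0) (11, 0) (11, 38.5962)]  |A|=419.4434
3. ⊥bis P4·P1 via (7.535,38.68): [(3.1538, 37.9328) (0, 37.395) (0, 0) (11, 0) (11, 38.5962)]  |A|=419.0157
4. ⊥bis P4·P2 via (7.03,40.66): [(3.1538, 37.9328) (0, 37.395) (0, 0) (11, 0) (11, 38.5962)]  |A|=419.0157
5. ⊥bis P4·P3 via (7.51,26.485): [(3.1538, 37.9328) (0, 37.395) (0, 29.1411) (11, 25.2507) (11, 38.5962)]  |A|=119.861
6. ⊥bis P4·P5 via (7.02,16.775): [(3.1538, 37.9328) (0, 37.395) (0, 29.1411) (11, 25.2507) (11, 38.5962)]  |A|=119.861
7. ⊥bis P4·P6 via (7.515,37.35): [(0, 35.7976) (0, 29.1411) (11, 25.2507) (11, 38.0699)]  |A|=107.1167
8. ⊥bis P4·P7 via (6.525,39.515): [(0, 35.7976) (0, 29.1411) (11, 25.2507) (11, 38.0699)]  |A|=107.1167
9. canonical 4-gon: [(0, 35.7976) (0, 29.1411) (11, 25.2507) (11, 38.0699)]
10. shoelace: 107.1167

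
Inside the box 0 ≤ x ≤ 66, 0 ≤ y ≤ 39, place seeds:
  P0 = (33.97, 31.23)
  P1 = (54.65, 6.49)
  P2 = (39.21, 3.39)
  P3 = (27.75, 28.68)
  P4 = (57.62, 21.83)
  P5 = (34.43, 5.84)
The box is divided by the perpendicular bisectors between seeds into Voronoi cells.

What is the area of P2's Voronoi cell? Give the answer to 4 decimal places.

Area of P2's cell: 125.9556

1. box [0,66]×[0,39]: [(0, 0) (66, 0) (66, 39) (0, 39)]
2. ⊥bis P2·P0 via (36.59,17.31): [(0, 10.4231) (0, 0) (66, 0) (66, 22.8455)]  |A|=1097.8635
3. ⊥bis P2·P1 via (46.93,4.94): [(44.1603, 18.7349) (0, 10.4231) (0, 0) (47.9218, 0)]  |A|=679.0481
4. ⊥bis P2·P3 via (33.48,16.035): [(44.1603, 18.7349) (36.0832, 17.2146) (0, 0.8638) (0, 0) (47.9218, 0)]  |A|=506.5827
5. ⊥bis P2·P4 via (48.415,12.61): [(44.6317, 16.3872) (42.5784, 18.4371) (36.0832, 17.2146) (0, 0.8638) (0, 0) (47.9218, 0)]  |A|=504.6555
6. ⊥bis P2·P5 via (36.82,4.615): [(44.6317, 16.3872) (43.4556, 17.5613) (34.4546, 0) (47.9218, 0)]  |A|=125.9556
7. canonical 4-gon: [(44.6317, 16.3872) (43.4556, 17.5613) (34.4546, 0) (47.9218, 0)]
8. shoelace: 125.9556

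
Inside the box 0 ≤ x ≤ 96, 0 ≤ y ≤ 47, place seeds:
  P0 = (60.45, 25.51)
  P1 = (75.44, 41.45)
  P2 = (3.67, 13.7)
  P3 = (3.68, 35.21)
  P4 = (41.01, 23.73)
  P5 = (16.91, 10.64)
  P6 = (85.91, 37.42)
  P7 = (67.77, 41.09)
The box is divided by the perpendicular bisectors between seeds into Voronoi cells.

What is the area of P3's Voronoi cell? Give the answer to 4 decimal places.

Area of P3's cell: 528.2066

1. box [0,96]×[0,47]: [(0, 0) (96, 0) (96, 47) (0, 47)]
2. ⊥bis P3·P0 via (32.065,30.36): [(0, 0) (26.8775, 0) (34.9082, 47) (0, 47)]  |A|=1451.9647
3. ⊥bis P3·P1 via (39.56,38.33): [(0, 0) (26.8775, 0) (34.9082, 47) (0, 47)]  |A|=1451.9647
4. ⊥bis P3·P2 via (3.675,24.455): [(0, 24.4567) (31.0539, 24.4423) (34.9082, 47) (0, 47)]  |A|=743.753
5. ⊥bis P3·P4 via (22.345,29.47): [(0, 24.4567) (20.8003, 24.447) (27.736, 47) (0, 47)]  |A|=547.2176
6. ⊥bis P3·P5 via (10.295,22.925): [(0, 24.4567) (13.1283, 24.4506) (22.3242, 29.4022) (27.736, 47) (0, 47)]  |A|=528.2066
7. ⊥bis P3·P6 via (44.795,36.315): [(0, 24.4567) (13.1283, 24.4506) (22.3242, 29.4022) (27.736, 47) (0, 47)]  |A|=528.2066
8. ⊥bis P3·P7 via (35.725,38.15): [(0, 24.4567) (13.1283, 24.4506) (22.3242, 29.4022) (27.736, 47) (0, 47)]  |A|=528.2066
9. canonical 5-gon: [(0, 24.4567) (13.1283, 24.4506) (22.3242, 29.4022) (27.736, 47) (0, 47)]
10. shoelace: 528.2066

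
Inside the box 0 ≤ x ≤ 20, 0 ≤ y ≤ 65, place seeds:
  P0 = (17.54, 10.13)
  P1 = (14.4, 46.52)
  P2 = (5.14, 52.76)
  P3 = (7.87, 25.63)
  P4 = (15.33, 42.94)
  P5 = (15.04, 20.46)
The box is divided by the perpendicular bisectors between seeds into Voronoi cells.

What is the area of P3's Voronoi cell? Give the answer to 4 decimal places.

1. box [0,20]×[0,65]: [(0, 0) (20, 0) (20, 65) (0, 65)]
2. ⊥bis P3·P0 via (12.705,17.88): [(0, 9.9537) (20, 22.4311) (20, 65) (0, 65)]  |A|=976.1514
3. ⊥bis P3·P1 via (11.135,36.075): [(0, 39.5557) (0, 9.9537) (20, 22.4311) (20, 33.3039)]  |A|=404.7472
4. ⊥bis P3·P2 via (6.505,39.195): [(2.457, 38.7877) (0, 38.5404) (0, 9.9537) (20, 22.4311) (20, 33.3039)]  |A|=403.5
5. ⊥bis P3·P4 via (11.6,34.285): [(1.3991, 38.6812) (0, 38.5404) (0, 9.9537) (20, 22.4311) (20, 30.6649)]  |A|=375.122
6. ⊥bis P3·P5 via (11.455,23.045): [(17.6726, 31.6679) (1.3991, 38.6812) (0, 38.5404) (0, 9.9537) (3.6634, 12.2392)]  |A|=278.2314
7. canonical 5-gon: [(17.6726, 31.6679) (1.3991, 38.6812) (0, 38.5404) (0, 9.9537) (3.6634, 12.2392)]
8. shoelace: 278.2314

Area of P3's cell: 278.2314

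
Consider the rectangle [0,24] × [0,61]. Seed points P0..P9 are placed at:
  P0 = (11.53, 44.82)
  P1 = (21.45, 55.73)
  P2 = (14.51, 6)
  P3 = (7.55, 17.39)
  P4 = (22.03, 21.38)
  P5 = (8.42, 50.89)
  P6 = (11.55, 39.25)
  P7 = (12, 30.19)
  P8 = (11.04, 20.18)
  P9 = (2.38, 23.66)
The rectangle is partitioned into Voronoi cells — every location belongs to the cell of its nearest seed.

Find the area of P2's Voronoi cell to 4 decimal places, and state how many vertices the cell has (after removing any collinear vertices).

1. box [0,24]×[0,61]: [(0, 0) (24, 0) (24, 61) (0, 61)]
2. ⊥bis P2·P0 via (13.02,25.41): [(0, 24.4105) (0, 0) (24, 0) (24, 26.2529)]  |A|=607.9608
3. ⊥bis P2·P1 via (17.98,30.865): [(0, 24.4105) (0, 0) (24, 0) (24, 26.2529)]  |A|=607.9608
4. ⊥bis P2·P3 via (11.03,11.695): [(0, 4.955) (0, 0) (24, 0) (24, 19.6205)]  |A|=294.9055
5. ⊥bis P2·P4 via (18.27,13.69): [(16.0618, 14.7697) (0, 4.955) (0, 0) (24, 0) (24, 10.8883)]  |A|=260.2466
6. ⊥bis P2·P5 via (11.465,28.445): [(16.0618, 14.7697) (0, 4.955) (0, 0) (24, 0) (24, 10.8883)]  |A|=260.2466
7. ⊥bis P2·P6 via (13.03,22.625): [(16.0618, 14.7697) (0, 4.955) (0, 0) (24, 0) (24, 10.8883)]  |A|=260.2466
8. ⊥bis P2·P7 via (13.255,18.095): [(16.0618, 14.7697) (0, 4.955) (0, 0) (24, 0) (24, 10.8883)]  |A|=260.2466
9. ⊥bis P2·P8 via (12.775,13.09): [(17.255, 14.1863) (13.6722, 13.3096) (0, 4.955) (0, 0) (24, 0) (24, 10.8883)]  |A|=258.6784
10. ⊥bis P2·P9 via (8.445,14.83): [(17.255, 14.1863) (13.6722, 13.3096) (0, 4.955) (0, 0) (24, 0) (24, 10.8883)]  |A|=258.6784
11. canonical 6-gon: [(17.255, 14.1863) (13.6722, 13.3096) (0, 4.955) (0, 0) (24, 0) (24, 10.8883)]
12. shoelace: 258.6784

Area of P2's cell: 258.6784 (6 vertices)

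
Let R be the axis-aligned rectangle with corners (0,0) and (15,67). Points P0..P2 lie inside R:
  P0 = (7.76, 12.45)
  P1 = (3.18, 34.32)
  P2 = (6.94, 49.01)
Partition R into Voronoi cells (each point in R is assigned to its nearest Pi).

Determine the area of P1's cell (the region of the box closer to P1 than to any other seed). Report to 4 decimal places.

Area of P1's cell: 258.4552

1. box [0,15]×[0,67]: [(0, 0) (15, 0) (15, 67) (0, 67)]
2. ⊥bis P1·P0 via (5.47,23.385): [(0, 22.2395) (15, 25.3808) (15, 67) (0, 67)]  |A|=647.8482
3. ⊥bis P1·P2 via (5.06,41.665): [(0, 42.9601) (0, 22.2395) (15, 25.3808) (15, 39.1208)]  |A|=258.4552
4. canonical 4-gon: [(0, 42.9601) (0, 22.2395) (15, 25.3808) (15, 39.1208)]
5. shoelace: 258.4552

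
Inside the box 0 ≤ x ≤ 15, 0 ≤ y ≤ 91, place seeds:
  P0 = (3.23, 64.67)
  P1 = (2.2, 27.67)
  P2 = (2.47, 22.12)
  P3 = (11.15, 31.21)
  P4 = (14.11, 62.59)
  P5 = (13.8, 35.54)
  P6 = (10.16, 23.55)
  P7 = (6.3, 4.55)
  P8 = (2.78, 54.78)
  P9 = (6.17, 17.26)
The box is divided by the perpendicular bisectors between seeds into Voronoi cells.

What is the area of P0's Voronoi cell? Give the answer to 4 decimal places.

1. box [0,15]×[0,91]: [(0, 0) (15, 0) (15, 91) (0, 91)]
2. ⊥bis P0·P1 via (2.715,46.17): [(0, 46.2456) (15, 45.828) (15, 91) (0, 91)]  |A|=674.4481
3. ⊥bis P0·P2 via (2.85,43.395): [(0, 46.2456) (15, 45.828) (15, 91) (0, 91)]  |A|=674.4481
4. ⊥bis P0·P3 via (7.19,47.94): [(0, 46.2456) (0.0282, 46.2448) (15, 49.7886) (15, 91) (0, 91)]  |A|=644.7992
5. ⊥bis P0·P4 via (8.67,63.63): [(0, 46.2456) (0.0282, 46.2448) (5.5984, 47.5633) (13.9025, 91) (0, 91)]  |A|=427.2373
6. ⊥bis P0·P5 via (8.515,50.105): [(0, 47.0153) (5.9032, 49.1573) (13.9025, 91) (0, 91)]  |A|=420.6836
7. ⊥bis P0·P6 via (6.695,44.11): [(0, 47.0153) (5.9032, 49.1573) (13.9025, 91) (0, 91)]  |A|=420.6836
8. ⊥bis P0·P7 via (4.765,34.61): [(0, 47.0153) (5.9032, 49.1573) (13.9025, 91) (0, 91)]  |A|=420.6836
9. ⊥bis P0·P8 via (3.005,59.725): [(0, 59.8617) (7.881, 59.5031) (13.9025, 91) (0, 91)]  |A|=341.6436
10. ⊥bis P0·P9 via (4.7,40.965): [(0, 59.8617) (7.881, 59.5031) (13.9025, 91) (0, 91)]  |A|=341.6436
11. canonical 4-gon: [(0, 59.8617) (7.881, 59.5031) (13.9025, 91) (0, 91)]
12. shoelace: 341.6436

Area of P0's cell: 341.6436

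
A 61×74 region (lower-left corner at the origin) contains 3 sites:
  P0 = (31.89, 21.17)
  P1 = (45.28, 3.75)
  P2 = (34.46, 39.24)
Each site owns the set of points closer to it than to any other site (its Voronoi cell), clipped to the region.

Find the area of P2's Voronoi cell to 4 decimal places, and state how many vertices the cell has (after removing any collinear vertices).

1. box [0,61]×[0,74]: [(0, 0) (61, 0) (61, 74) (0, 74)]
2. ⊥bis P2·P0 via (33.175,30.205): [(0, 34.9233) (61, 26.2476) (61, 74) (0, 74)]  |A|=2648.2875
3. ⊥bis P2·P1 via (39.87,21.495): [(0, 34.9233) (57.2214, 26.785) (61, 27.937) (61, 74) (0, 74)]  |A|=2645.0957
4. canonical 5-gon: [(0, 34.9233) (57.2214, 26.785) (61, 27.937) (61, 74) (0, 74)]
5. shoelace: 2645.0957

Area of P2's cell: 2645.0957 (5 vertices)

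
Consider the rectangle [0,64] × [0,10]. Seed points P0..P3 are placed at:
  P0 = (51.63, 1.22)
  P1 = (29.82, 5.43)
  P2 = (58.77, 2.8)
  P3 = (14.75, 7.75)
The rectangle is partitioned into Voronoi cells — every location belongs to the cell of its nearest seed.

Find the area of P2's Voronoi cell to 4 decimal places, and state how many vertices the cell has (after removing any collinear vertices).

Area of P2's cell: 94.6165 (4 vertices)

1. box [0,64]×[0,10]: [(0, 0) (64, 0) (64, 10) (0, 10)]
2. ⊥bis P2·P0 via (55.2,2.01): [(55.6448, 0) (64, 0) (64, 10) (53.4319, 10)]  |A|=94.6165
3. ⊥bis P2·P1 via (44.295,4.115): [(55.6448, 0) (64, 0) (64, 10) (53.4319, 10)]  |A|=94.6165
4. ⊥bis P2·P3 via (36.76,5.275): [(55.6448, 0) (64, 0) (64, 10) (53.4319, 10)]  |A|=94.6165
5. canonical 4-gon: [(55.6448, 0) (64, 0) (64, 10) (53.4319, 10)]
6. shoelace: 94.6165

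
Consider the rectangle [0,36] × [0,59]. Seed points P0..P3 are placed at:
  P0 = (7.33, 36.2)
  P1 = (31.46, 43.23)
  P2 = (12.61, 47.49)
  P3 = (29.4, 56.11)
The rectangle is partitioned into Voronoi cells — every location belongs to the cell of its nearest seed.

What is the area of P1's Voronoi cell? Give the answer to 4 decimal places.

1. box [0,36]×[0,59]: [(0, 0) (36, 0) (36, 59) (0, 59)]
2. ⊥bis P1·P0 via (19.395,39.715): [(30.9655, 0) (36, 0) (36, 59) (13.7765, 59)]  |A|=804.1096
3. ⊥bis P1·P2 via (22.035,45.36): [(20.1633, 37.0779) (30.9655, 0) (36, 0) (36, 59) (25.1176, 59)]  |A|=679.8
4. ⊥bis P1·P3 via (30.43,49.67): [(22.7307, 48.4386) (20.1633, 37.0779) (30.9655, 0) (36, 0) (36, 50.5609)]  |A|=566.3425
5. canonical 5-gon: [(22.7307, 48.4386) (20.1633, 37.0779) (30.9655, 0) (36, 0) (36, 50.5609)]
6. shoelace: 566.3425

Area of P1's cell: 566.3425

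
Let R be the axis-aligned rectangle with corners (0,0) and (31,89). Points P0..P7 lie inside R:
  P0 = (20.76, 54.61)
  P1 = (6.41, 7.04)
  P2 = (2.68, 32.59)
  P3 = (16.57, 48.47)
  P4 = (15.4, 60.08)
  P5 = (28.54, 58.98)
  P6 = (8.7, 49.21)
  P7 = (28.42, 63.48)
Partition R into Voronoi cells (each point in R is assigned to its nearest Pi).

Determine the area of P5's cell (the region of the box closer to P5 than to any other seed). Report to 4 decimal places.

Area of P5's cell: 69.1396

1. box [0,31]×[0,89]: [(0, 0) (31, 0) (31, 89) (0, 89)]
2. ⊥bis P5·P0 via (24.65,56.795): [(31, 45.49) (31, 89) (6.5606, 89)]  |A|=531.6805
3. ⊥bis P5·P1 via (17.475,33.01): [(31, 45.49) (31, 89) (6.5606, 89)]  |A|=531.6805
4. ⊥bis P5·P2 via (15.61,45.785): [(31, 45.49) (31, 89) (6.5606, 89)]  |A|=531.6805
5. ⊥bis P5·P3 via (22.555,53.725): [(31, 45.49) (31, 89) (6.5606, 89)]  |A|=531.6805
6. ⊥bis P5·P4 via (21.97,59.53): [(22.1184, 61.3021) (31, 45.49) (31, 89) (24.437, 89)]  |A|=284.1102
7. ⊥bis P5·P6 via (18.62,54.095): [(22.1184, 61.3021) (31, 45.49) (31, 89) (24.437, 89)]  |A|=284.1102
8. ⊥bis P5·P7 via (28.48,61.23): [(22.2522, 61.0639) (31, 45.49) (31, 61.2972)]  |A|=69.1396
9. canonical 3-gon: [(22.2522, 61.0639) (31, 45.49) (31, 61.2972)]
10. shoelace: 69.1396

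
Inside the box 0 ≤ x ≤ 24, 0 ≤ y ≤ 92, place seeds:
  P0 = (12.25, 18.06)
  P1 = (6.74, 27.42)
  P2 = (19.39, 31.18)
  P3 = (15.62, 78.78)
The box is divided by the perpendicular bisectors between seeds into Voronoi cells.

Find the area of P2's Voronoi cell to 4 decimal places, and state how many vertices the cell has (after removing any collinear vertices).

1. box [0,24]×[0,92]: [(0, 0) (24, 0) (24, 92) (0, 92)]
2. ⊥bis P2·P0 via (15.82,24.62): [(0, 33.2294) (24, 20.1684) (24, 92) (0, 92)]  |A|=1567.2271
3. ⊥bis P2·P1 via (13.065,29.3): [(0, 73.2554) (14.1928, 25.5055) (24, 20.1684) (24, 92) (0, 92)]  |A|=1283.1854
4. ⊥bis P2·P3 via (17.505,54.98): [(5.7097, 54.0458) (14.1928, 25.5055) (24, 20.1684) (24, 55.4944)]  |A|=440.3731
5. canonical 4-gon: [(5.7097, 54.0458) (14.1928, 25.5055) (24, 20.1684) (24, 55.4944)]
6. shoelace: 440.3731

Area of P2's cell: 440.3731 (4 vertices)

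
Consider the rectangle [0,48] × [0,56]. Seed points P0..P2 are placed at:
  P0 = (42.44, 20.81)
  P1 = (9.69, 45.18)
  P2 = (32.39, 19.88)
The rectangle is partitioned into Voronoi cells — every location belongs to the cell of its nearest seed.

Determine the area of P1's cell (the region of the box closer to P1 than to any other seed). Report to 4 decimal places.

1. box [0,48]×[0,56]: [(0, 0) (48, 0) (48, 56) (0, 56)]
2. ⊥bis P1·P0 via (26.065,32.995): [(0, 0) (1.5127, 0) (43.1835, 56) (0, 56)]  |A|=1251.4942
3. ⊥bis P1·P2 via (21.04,32.53): [(0, 13.6522) (35.1185, 45.1617) (43.1835, 56) (0, 56)]  |A|=977.6135
4. canonical 4-gon: [(0, 13.6522) (35.1185, 45.1617) (43.1835, 56) (0, 56)]
5. shoelace: 977.6135

Area of P1's cell: 977.6135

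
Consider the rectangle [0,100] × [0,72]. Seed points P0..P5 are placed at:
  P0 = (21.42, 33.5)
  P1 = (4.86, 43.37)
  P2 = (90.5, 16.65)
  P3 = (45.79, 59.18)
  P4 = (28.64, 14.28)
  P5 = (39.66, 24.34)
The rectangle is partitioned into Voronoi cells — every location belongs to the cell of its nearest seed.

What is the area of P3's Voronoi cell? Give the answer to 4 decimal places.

Area of P3's cell: 1900.8191

1. box [0,100]×[0,72]: [(0, 0) (100, 0) (100, 72) (0, 72)]
2. ⊥bis P3·P0 via (33.605,46.34): [(82.436, 0) (100, 0) (100, 72) (6.5657, 72)]  |A|=3995.9408
3. ⊥bis P3·P1 via (25.325,51.275): [(23.5428, 55.8889) (82.436, 0) (100, 0) (100, 72) (17.3196, 72)]  |A|=3909.3122
4. ⊥bis P3·P2 via (68.145,37.915): [(23.5428, 55.8889) (55.97, 25.1159) (100, 71.4028) (100, 72) (17.3196, 72)]  |A|=2116.8102
5. ⊥bis P3·P4 via (37.215,36.73): [(23.5428, 55.8889) (48.1213, 32.5642) (59.0752, 28.3803) (100, 71.4028) (100, 72) (17.3196, 72)]  |A|=2092.4354
6. ⊥bis P3·P5 via (42.725,41.76): [(23.5428, 55.8889) (37.4539, 42.6874) (67.6336, 37.3774) (100, 71.4028) (100, 72) (17.3196, 72)]  |A|=1900.8191
7. canonical 6-gon: [(23.5428, 55.8889) (37.4539, 42.6874) (67.6336, 37.3774) (100, 71.4028) (100, 72) (17.3196, 72)]
8. shoelace: 1900.8191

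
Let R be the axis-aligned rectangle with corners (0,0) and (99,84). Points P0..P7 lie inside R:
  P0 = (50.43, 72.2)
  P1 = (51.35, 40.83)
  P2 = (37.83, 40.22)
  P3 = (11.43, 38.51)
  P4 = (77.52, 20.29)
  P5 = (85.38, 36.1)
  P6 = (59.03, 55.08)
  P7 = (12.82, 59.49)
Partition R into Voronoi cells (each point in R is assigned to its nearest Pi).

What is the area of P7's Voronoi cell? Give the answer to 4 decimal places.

Area of P7's cell: 1027.0146

1. box [0,99]×[0,84]: [(0, 0) (99, 0) (99, 84) (0, 84)]
2. ⊥bis P7·P0 via (31.625,65.845): [(0, 0) (53.8768, 0) (25.4897, 84) (0, 84)]  |A|=3333.3911
3. ⊥bis P7·P1 via (32.085,50.16): [(0, 0) (7.7926, 0) (34.9361, 56.0471) (25.4897, 84) (0, 84)]  |A|=2041.9485
4. ⊥bis P7·P2 via (25.325,49.855): [(0, 16.9864) (33.4604, 60.4138) (25.4897, 84) (0, 84)]  |A|=1421.7552
5. ⊥bis P7·P3 via (12.125,49): [(0, 49.8033) (24.0571, 48.2095) (33.4604, 60.4138) (25.4897, 84) (0, 84)]  |A|=1027.0146
6. ⊥bis P7·P4 via (45.17,39.89): [(0, 49.8033) (24.0571, 48.2095) (33.4604, 60.4138) (25.4897, 84) (0, 84)]  |A|=1027.0146
7. ⊥bis P7·P5 via (49.1,47.795): [(0, 49.8033) (24.0571, 48.2095) (33.4604, 60.4138) (25.4897, 84) (0, 84)]  |A|=1027.0146
8. ⊥bis P7·P6 via (35.925,57.285): [(0, 49.8033) (24.0571, 48.2095) (33.4604, 60.4138) (25.4897, 84) (0, 84)]  |A|=1027.0146
9. canonical 5-gon: [(0, 49.8033) (24.0571, 48.2095) (33.4604, 60.4138) (25.4897, 84) (0, 84)]
10. shoelace: 1027.0146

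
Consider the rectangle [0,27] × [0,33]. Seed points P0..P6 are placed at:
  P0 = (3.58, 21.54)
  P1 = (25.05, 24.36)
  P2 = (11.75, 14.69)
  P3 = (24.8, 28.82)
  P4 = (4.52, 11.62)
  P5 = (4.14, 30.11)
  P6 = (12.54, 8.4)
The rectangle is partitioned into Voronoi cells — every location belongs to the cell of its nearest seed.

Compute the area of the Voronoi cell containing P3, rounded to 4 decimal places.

1. box [0,27]×[0,33]: [(0, 0) (27, 0) (27, 33) (0, 33)]
2. ⊥bis P3·P0 via (14.19,25.18): [(22.8286, 0) (27, 0) (27, 33) (11.5072, 33)]  |A|=324.4603
3. ⊥bis P3·P1 via (24.925,26.59): [(13.9179, 25.973) (27, 26.7063) (27, 33) (11.5072, 33)]  |A|=95.6012
4. ⊥bis P3·P2 via (18.275,21.755): [(13.9179, 25.973) (27, 26.7063) (27, 33) (11.5072, 33)]  |A|=95.6012
5. ⊥bis P3·P4 via (14.66,20.22): [(13.9179, 25.973) (27, 26.7063) (27, 33) (11.5072, 33)]  |A|=95.6012
6. ⊥bis P3·P5 via (14.47,29.465): [(14.2531, 25.9918) (27, 26.7063) (27, 33) (14.6907, 33)]  |A|=83.2453
7. ⊥bis P3·P6 via (18.67,18.61): [(14.2531, 25.9918) (27, 26.7063) (27, 33) (14.6907, 33)]  |A|=83.2453
8. canonical 4-gon: [(14.2531, 25.9918) (27, 26.7063) (27, 33) (14.6907, 33)]
9. shoelace: 83.2453

Area of P3's cell: 83.2453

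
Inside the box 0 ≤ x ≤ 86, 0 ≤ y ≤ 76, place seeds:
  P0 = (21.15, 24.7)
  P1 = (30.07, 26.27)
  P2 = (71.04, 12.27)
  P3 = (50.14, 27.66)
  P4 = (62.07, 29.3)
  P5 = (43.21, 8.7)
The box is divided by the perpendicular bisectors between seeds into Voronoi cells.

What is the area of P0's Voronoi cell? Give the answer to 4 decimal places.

1. box [0,86]×[0,76]: [(0, 0) (86, 0) (86, 76) (0, 76)]
2. ⊥bis P0·P1 via (25.61,25.485): [(0, 0) (30.0956, 0) (16.7189, 76) (0, 76)]  |A|=1778.9508
3. ⊥bis P0·P2 via (46.095,18.485): [(0, 0) (30.0956, 0) (16.7189, 76) (0, 76)]  |A|=1778.9508
4. ⊥bis P0·P3 via (35.645,26.18): [(0, 0) (30.0956, 0) (16.7189, 76) (0, 76)]  |A|=1778.9508
5. ⊥bis P0·P4 via (41.61,27): [(0, 0) (30.0956, 0) (16.7189, 76) (0, 76)]  |A|=1778.9508
6. ⊥bis P0·P5 via (32.18,16.7): [(0, 0) (20.0676, 0) (28.1373, 11.1261) (16.7189, 76) (0, 76)]  |A|=1723.1644
7. canonical 5-gon: [(0, 0) (20.0676, 0) (28.1373, 11.1261) (16.7189, 76) (0, 76)]
8. shoelace: 1723.1644

Area of P0's cell: 1723.1644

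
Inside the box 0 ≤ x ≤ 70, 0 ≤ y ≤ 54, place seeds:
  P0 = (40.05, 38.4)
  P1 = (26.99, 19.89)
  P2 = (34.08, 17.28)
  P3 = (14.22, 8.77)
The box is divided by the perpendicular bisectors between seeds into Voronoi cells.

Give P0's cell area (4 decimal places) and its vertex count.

Area of P0's cell: 1542.4973 (5 vertices)

1. box [0,70]×[0,54]: [(0, 0) (70, 0) (70, 54) (0, 54)]
2. ⊥bis P0·P1 via (33.52,29.145): [(0, 52.7955) (70, 3.406) (70, 54) (0, 54)]  |A|=1812.9465
3. ⊥bis P0·P2 via (37.065,27.84): [(0, 52.7955) (34.2363, 28.6396) (70, 18.5302) (70, 54) (0, 54)]  |A|=1542.4973
4. ⊥bis P0·P3 via (27.135,23.585): [(0, 52.7955) (34.2363, 28.6396) (70, 18.5302) (70, 54) (0, 54)]  |A|=1542.4973
5. canonical 5-gon: [(0, 52.7955) (34.2363, 28.6396) (70, 18.5302) (70, 54) (0, 54)]
6. shoelace: 1542.4973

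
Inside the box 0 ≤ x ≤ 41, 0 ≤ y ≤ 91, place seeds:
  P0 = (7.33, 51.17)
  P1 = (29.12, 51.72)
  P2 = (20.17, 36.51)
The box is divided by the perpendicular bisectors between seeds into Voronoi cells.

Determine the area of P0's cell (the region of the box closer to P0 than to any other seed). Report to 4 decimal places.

1. box [0,41]×[0,91]: [(0, 0) (41, 0) (41, 91) (0, 91)]
2. ⊥bis P0·P1 via (18.225,51.445): [(0, 0) (19.5235, 0) (17.2266, 91) (0, 91)]  |A|=1672.1302
3. ⊥bis P0·P2 via (13.75,43.84): [(0, 31.797) (18.316, 47.8392) (17.2266, 91) (0, 91)]  |A|=913.9385
4. canonical 4-gon: [(0, 31.797) (18.316, 47.8392) (17.2266, 91) (0, 91)]
5. shoelace: 913.9385

Area of P0's cell: 913.9385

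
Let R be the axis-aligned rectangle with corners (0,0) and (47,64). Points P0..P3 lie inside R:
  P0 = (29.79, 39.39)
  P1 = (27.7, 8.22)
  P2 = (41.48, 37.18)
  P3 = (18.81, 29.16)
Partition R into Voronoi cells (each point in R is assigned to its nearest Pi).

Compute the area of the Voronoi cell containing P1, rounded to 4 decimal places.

Area of P1's cell: 803.6730

1. box [0,47]×[0,64]: [(0, 0) (47, 0) (47, 64) (0, 64)]
2. ⊥bis P1·P0 via (28.745,23.805): [(0, 25.7324) (0, 0) (47, 0) (47, 22.581)]  |A|=1135.3642
3. ⊥bis P1·P2 via (34.59,22.7): [(32.8456, 23.5301) (0, 25.7324) (0, 0) (47, 0) (47, 16.795)]  |A|=1094.4154
4. ⊥bis P1·P3 via (23.255,18.69): [(33.699, 23.124) (0, 8.8172) (0, 0) (47, 0) (47, 16.795)]  |A|=803.673
5. canonical 5-gon: [(33.699, 23.124) (0, 8.8172) (0, 0) (47, 0) (47, 16.795)]
6. shoelace: 803.673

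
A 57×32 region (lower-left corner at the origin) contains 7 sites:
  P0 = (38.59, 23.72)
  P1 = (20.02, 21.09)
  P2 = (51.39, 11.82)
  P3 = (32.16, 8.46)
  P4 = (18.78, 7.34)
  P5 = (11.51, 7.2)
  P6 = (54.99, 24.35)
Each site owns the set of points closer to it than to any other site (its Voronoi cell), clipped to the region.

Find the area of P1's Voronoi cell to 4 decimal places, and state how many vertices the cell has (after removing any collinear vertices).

Area of P1's cell: 434.7823 (6 vertices)

1. box [0,57]×[0,32]: [(0, 0) (57, 0) (57, 32) (0, 32)]
2. ⊥bis P1·P0 via (29.305,22.405): [(0, 0) (32.4781, 0) (27.9461, 32) (0, 32)]  |A|=966.7877
3. ⊥bis P1·P2 via (35.705,16.455): [(0, 0) (30.8425, 0) (31.9482, 3.7418) (27.9461, 32) (0, 32)]  |A|=963.7275
4. ⊥bis P1·P3 via (26.09,14.775): [(0, 0) (10.7186, 0) (29.8709, 18.4092) (27.9461, 32) (0, 32)]  |A|=766.5001
5. ⊥bis P1·P4 via (19.4,14.215): [(0, 15.9645) (24.9835, 13.7115) (29.8709, 18.4092) (27.9461, 32) (0, 32)]  |A|=493.5907
6. ⊥bis P1·P5 via (15.765,14.145): [(0, 23.8038) (15.0036, 14.6115) (24.9835, 13.7115) (29.8709, 18.4092) (27.9461, 32) (0, 32)]  |A|=434.7823
7. ⊥bis P1·P6 via (37.505,22.72): [(0, 23.8038) (15.0036, 14.6115) (24.9835, 13.7115) (29.8709, 18.4092) (27.9461, 32) (0, 32)]  |A|=434.7823
8. canonical 6-gon: [(0, 23.8038) (15.0036, 14.6115) (24.9835, 13.7115) (29.8709, 18.4092) (27.9461, 32) (0, 32)]
9. shoelace: 434.7823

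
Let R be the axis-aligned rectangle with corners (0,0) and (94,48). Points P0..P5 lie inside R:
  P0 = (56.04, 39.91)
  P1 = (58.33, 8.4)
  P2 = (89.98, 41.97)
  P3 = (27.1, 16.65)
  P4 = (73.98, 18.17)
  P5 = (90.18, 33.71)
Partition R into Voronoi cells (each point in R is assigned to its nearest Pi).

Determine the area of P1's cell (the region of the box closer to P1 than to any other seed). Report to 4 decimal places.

Area of P1's cell: 582.6101

1. box [0,94]×[0,48]: [(0, 0) (94, 0) (94, 48) (0, 48)]
2. ⊥bis P1·P0 via (57.185,24.155): [(0, 19.9991) (0, 0) (94, 0) (94, 26.8305)]  |A|=2200.9914
3. ⊥bis P1·P2 via (74.155,25.185): [(73.9548, 25.3738) (0, 19.9991) (0, 0) (94, 0) (94, 6.475)]  |A|=1996.976
4. ⊥bis P1·P3 via (42.715,12.525): [(73.9548, 25.3738) (45.5642, 23.3105) (39.4063, 0) (94, 0) (94, 6.475)]  |A|=1082.0664
5. ⊥bis P1·P4 via (66.155,13.285): [(59.2743, 24.3068) (45.5642, 23.3105) (39.4063, 0) (74.4486, 0)]  |A|=582.6101
6. ⊥bis P1·P5 via (74.255,21.055): [(59.2743, 24.3068) (45.5642, 23.3105) (39.4063, 0) (74.4486, 0)]  |A|=582.6101
7. canonical 4-gon: [(59.2743, 24.3068) (45.5642, 23.3105) (39.4063, 0) (74.4486, 0)]
8. shoelace: 582.6101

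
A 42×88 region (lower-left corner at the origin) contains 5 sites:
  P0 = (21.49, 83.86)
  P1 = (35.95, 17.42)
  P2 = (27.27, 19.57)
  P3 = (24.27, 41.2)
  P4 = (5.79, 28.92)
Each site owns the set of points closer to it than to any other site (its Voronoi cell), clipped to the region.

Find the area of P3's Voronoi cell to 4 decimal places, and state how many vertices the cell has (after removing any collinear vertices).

Area of P3's cell: 1073.9076 (6 vertices)

1. box [0,42]×[0,88]: [(0, 0) (42, 0) (42, 88) (0, 88)]
2. ⊥bis P3·P0 via (22.88,62.53): [(0, 61.039) (0, 0) (42, 0) (42, 63.776)]  |A|=2621.1145
3. ⊥bis P3·P1 via (30.11,29.31): [(0, 61.039) (0, 14.5209) (42, 35.15) (42, 63.776)]  |A|=1578.0256
4. ⊥bis P3·P2 via (25.77,30.385): [(0, 61.039) (0, 26.8108) (34.8676, 31.6468) (42, 35.15) (42, 63.776)]  |A|=1363.7656
5. ⊥bis P3·P4 via (15.03,35.06): [(0, 61.039) (0, 57.6784) (18.7807, 29.4156) (34.8676, 31.6468) (42, 35.15) (42, 63.776)]  |A|=1073.9076
6. canonical 6-gon: [(0, 61.039) (0, 57.6784) (18.7807, 29.4156) (34.8676, 31.6468) (42, 35.15) (42, 63.776)]
7. shoelace: 1073.9076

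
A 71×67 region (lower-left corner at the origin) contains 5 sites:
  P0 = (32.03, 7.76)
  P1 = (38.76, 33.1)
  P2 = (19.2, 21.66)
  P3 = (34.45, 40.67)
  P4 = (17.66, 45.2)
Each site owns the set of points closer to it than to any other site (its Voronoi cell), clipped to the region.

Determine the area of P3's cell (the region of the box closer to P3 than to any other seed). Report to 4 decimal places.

Area of P3's cell: 983.7971

1. box [0,71]×[0,67]: [(0, 0) (71, 0) (71, 67) (0, 67)]
2. ⊥bis P3·P0 via (33.24,24.215): [(0, 26.6593) (71, 21.4384) (71, 67) (0, 67)]  |A|=3049.5342
3. ⊥bis P3·P1 via (36.605,36.885): [(0, 26.6593) (16.5121, 25.4451) (71, 56.4679) (71, 67) (0, 67)]  |A|=2095.192
4. ⊥bis P3·P2 via (26.825,31.165): [(0, 52.6843) (26.7144, 31.2537) (71, 56.4679) (71, 67) (0, 67)]  |A|=1693.4206
5. ⊥bis P3·P4 via (26.055,42.935): [(23.5814, 33.767) (26.7144, 31.2537) (71, 56.4679) (71, 67) (32.5478, 67)]  |A|=983.7971
6. canonical 5-gon: [(23.5814, 33.767) (26.7144, 31.2537) (71, 56.4679) (71, 67) (32.5478, 67)]
7. shoelace: 983.7971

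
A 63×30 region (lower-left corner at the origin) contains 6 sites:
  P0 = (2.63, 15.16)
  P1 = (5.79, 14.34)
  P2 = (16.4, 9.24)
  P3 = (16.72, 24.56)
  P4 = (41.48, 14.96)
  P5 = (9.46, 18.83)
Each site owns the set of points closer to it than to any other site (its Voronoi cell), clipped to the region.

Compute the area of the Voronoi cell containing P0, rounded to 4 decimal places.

Area of P0's cell: 76.9936

1. box [0,63]×[0,30]: [(0, 0) (63, 0) (63, 30) (0, 30)]
2. ⊥bis P0·P1 via (4.21,14.75): [(0, 0) (0.3825, 0) (8.1673, 30) (0, 30)]  |A|=128.2462
3. ⊥bis P0·P2 via (9.515,12.2): [(0, 0) (0.3825, 0) (8.1673, 30) (0, 30)]  |A|=128.2462
4. ⊥bis P0·P3 via (9.675,19.86): [(0, 0) (0.3825, 0) (6.6951, 24.3267) (2.9102, 30) (0, 30)]  |A|=113.3337
5. ⊥bis P0·P4 via (22.055,15.06): [(0, 0) (0.3825, 0) (6.6951, 24.3267) (2.9102, 30) (0, 30)]  |A|=113.3337
6. ⊥bis P0·P5 via (6.045,16.995): [(0, 28.245) (0, 0) (0.3825, 0) (5.2004, 18.5668)]  |A|=76.9936
7. canonical 4-gon: [(0, 28.245) (0, 0) (0.3825, 0) (5.2004, 18.5668)]
8. shoelace: 76.9936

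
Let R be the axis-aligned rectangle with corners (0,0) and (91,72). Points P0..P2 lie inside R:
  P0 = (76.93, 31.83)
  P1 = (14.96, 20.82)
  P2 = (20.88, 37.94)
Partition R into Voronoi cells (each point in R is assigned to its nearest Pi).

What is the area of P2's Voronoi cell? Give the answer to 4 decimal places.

1. box [0,91]×[0,72]: [(0, 0) (91, 0) (91, 72) (0, 72)]
2. ⊥bis P2·P0 via (48.905,34.885): [(0, 0) (45.1022, 0) (52.9509, 72) (0, 72)]  |A|=3529.9113
3. ⊥bis P2·P1 via (17.92,29.38): [(0, 35.5766) (47.2011, 19.2547) (52.9509, 72) (0, 72)]  |A|=2256.0667
4. canonical 4-gon: [(0, 35.5766) (47.2011, 19.2547) (52.9509, 72) (0, 72)]
5. shoelace: 2256.0667

Area of P2's cell: 2256.0667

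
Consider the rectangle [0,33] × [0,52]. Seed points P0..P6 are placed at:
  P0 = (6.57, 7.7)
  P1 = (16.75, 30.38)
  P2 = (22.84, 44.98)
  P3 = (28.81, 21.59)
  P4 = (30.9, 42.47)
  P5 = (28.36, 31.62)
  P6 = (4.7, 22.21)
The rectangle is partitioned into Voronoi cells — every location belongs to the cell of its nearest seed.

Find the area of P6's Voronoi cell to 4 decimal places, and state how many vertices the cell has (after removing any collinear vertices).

Area of P6's cell: 241.9501 (4 vertices)

1. box [0,33]×[0,52]: [(0, 0) (33, 0) (33, 52) (0, 52)]
2. ⊥bis P6·P0 via (5.635,14.955): [(0, 14.2288) (33, 18.4817) (33, 52) (0, 52)]  |A|=1176.2769
3. ⊥bis P6·P1 via (10.725,26.295): [(0, 42.1134) (0, 14.2288) (17.3868, 16.4695)]  |A|=242.4114
4. ⊥bis P6·P2 via (13.77,33.595): [(0, 42.1134) (0, 14.2288) (17.3868, 16.4695)]  |A|=242.4114
5. ⊥bis P6·P3 via (16.755,21.9): [(16.6435, 17.5657) (0, 42.1134) (0, 14.2288) (16.6128, 16.3698)]  |A|=241.9501
6. ⊥bis P6·P4 via (17.8,32.34): [(16.6435, 17.5657) (0, 42.1134) (0, 14.2288) (16.6128, 16.3698)]  |A|=241.9501
7. ⊥bis P6·P5 via (16.53,26.915): [(16.6435, 17.5657) (0, 42.1134) (0, 14.2288) (16.6128, 16.3698)]  |A|=241.9501
8. canonical 4-gon: [(16.6435, 17.5657) (0, 42.1134) (0, 14.2288) (16.6128, 16.3698)]
9. shoelace: 241.9501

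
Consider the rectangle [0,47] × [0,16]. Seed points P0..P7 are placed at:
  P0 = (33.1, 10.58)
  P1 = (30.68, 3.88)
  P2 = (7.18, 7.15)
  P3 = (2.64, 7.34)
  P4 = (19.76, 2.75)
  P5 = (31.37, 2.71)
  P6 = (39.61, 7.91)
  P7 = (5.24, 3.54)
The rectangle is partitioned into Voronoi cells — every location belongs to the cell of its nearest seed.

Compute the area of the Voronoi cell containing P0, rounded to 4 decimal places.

1. box [0,47]×[0,16]: [(0, 0) (47, 0) (47, 16) (0, 16)]
2. ⊥bis P0·P1 via (31.89,7.23): [(47, 1.7724) (47, 16) (7.6094, 16)]  |A|=280.2175
3. ⊥bis P0·P2 via (20.14,8.865): [(19.7774, 11.605) (47, 1.7724) (47, 16) (19.1958, 16)]  |A|=254.7564
4. ⊥bis P0·P3 via (17.87,8.96): [(19.7774, 11.605) (47, 1.7724) (47, 16) (19.1958, 16)]  |A|=254.7564
5. ⊥bis P0·P4 via (26.43,6.665): [(24.5402, 9.8847) (47, 1.7724) (47, 16) (20.9508, 16)]  |A|=239.4245
6. ⊥bis P0·P5 via (32.235,6.645): [(24.5402, 9.8847) (35.4916, 5.9291) (47, 3.3993) (47, 16) (20.9508, 16)]  |A|=230.0626
7. ⊥bis P0·P6 via (36.355,9.245): [(24.5402, 9.8847) (35.0591, 6.0853) (39.1255, 16) (20.9508, 16)]  |A|=115.4425
8. ⊥bis P0·P7 via (19.17,7.06): [(24.5402, 9.8847) (35.0591, 6.0853) (39.1255, 16) (20.9508, 16)]  |A|=115.4425
9. canonical 4-gon: [(24.5402, 9.8847) (35.0591, 6.0853) (39.1255, 16) (20.9508, 16)]
10. shoelace: 115.4425

Area of P0's cell: 115.4425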